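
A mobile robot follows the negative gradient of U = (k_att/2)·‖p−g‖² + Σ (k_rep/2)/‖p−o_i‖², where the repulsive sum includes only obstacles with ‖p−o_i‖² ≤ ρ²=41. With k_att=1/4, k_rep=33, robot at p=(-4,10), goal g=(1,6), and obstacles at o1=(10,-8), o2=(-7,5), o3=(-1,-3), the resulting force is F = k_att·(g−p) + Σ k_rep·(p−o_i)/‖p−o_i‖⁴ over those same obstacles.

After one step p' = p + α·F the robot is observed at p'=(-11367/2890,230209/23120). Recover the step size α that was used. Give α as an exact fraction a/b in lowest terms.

F_att = 1/4·(g−p) = 1/4·(5,-4) = (1.2500,-1.0000)
o1: d²=520 > ρ²=41 → inactive
o2: d²=34 ≤ ρ²=41; F_rep = 33·(3,5)/34² = (0.0856,0.1427)
o3: d²=178 > ρ²=41 → inactive
F = F_att + ΣF_rep = (1.3356,-0.8573)
Δp = p'−p = (0.0668,-0.0429); α = Δx/Fx = (193/2890) / (386/289) = 1/20
check: Δy/Fy = (-991/23120) / (-991/1156) = 1/20 ✓

α = 1/20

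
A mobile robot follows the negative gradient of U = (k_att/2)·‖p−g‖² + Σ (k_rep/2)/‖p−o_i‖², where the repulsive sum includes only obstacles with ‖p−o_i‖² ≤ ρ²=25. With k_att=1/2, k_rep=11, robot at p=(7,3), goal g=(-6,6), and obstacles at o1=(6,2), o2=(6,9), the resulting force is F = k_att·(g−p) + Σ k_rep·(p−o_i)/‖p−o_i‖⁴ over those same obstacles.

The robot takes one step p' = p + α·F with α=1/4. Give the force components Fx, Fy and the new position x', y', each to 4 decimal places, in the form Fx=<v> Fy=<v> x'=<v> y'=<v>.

Fx=-3.7500 Fy=4.2500 x'=6.0625 y'=4.0625

F_att = 1/2·(g−p) = 1/2·(-13,3) = (-6.5000,1.5000)
o1: d²=2 ≤ ρ²=25; F_rep = 11·(1,1)/2² = (2.7500,2.7500)
o2: d²=37 > ρ²=25 → inactive
F = F_att + ΣF_rep = (-3.7500,4.2500)
p' = p + 1/4·F = (6.0625,4.0625)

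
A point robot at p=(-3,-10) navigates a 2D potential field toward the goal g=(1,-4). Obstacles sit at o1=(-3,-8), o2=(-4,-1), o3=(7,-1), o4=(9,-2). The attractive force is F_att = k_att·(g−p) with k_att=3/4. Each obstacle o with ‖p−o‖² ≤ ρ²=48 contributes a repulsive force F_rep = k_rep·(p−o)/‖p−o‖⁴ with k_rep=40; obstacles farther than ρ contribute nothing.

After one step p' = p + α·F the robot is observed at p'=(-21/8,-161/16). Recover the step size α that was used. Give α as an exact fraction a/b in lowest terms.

F_att = 3/4·(g−p) = 3/4·(4,6) = (3.0000,4.5000)
o1: d²=4 ≤ ρ²=48; F_rep = 40·(0,-2)/4² = (0.0000,-5.0000)
o2: d²=82 > ρ²=48 → inactive
o3: d²=181 > ρ²=48 → inactive
o4: d²=208 > ρ²=48 → inactive
F = F_att + ΣF_rep = (3.0000,-0.5000)
Δp = p'−p = (0.3750,-0.0625); α = Δx/Fx = (3/8) / (3) = 1/8
check: Δy/Fy = (-1/16) / (-1/2) = 1/8 ✓

α = 1/8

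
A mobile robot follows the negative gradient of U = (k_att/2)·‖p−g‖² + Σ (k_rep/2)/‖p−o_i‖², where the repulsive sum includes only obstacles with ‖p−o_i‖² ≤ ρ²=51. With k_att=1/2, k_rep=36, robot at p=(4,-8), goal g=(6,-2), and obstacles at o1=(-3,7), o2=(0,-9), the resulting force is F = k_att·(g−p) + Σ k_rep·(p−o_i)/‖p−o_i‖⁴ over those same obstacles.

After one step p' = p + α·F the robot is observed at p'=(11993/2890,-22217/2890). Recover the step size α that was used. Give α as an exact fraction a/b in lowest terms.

F_att = 1/2·(g−p) = 1/2·(2,6) = (1.0000,3.0000)
o1: d²=274 > ρ²=51 → inactive
o2: d²=17 ≤ ρ²=51; F_rep = 36·(4,1)/17² = (0.4983,0.1246)
F = F_att + ΣF_rep = (1.4983,3.1246)
Δp = p'−p = (0.1498,0.3125); α = Δx/Fx = (433/2890) / (433/289) = 1/10
check: Δy/Fy = (903/2890) / (903/289) = 1/10 ✓

α = 1/10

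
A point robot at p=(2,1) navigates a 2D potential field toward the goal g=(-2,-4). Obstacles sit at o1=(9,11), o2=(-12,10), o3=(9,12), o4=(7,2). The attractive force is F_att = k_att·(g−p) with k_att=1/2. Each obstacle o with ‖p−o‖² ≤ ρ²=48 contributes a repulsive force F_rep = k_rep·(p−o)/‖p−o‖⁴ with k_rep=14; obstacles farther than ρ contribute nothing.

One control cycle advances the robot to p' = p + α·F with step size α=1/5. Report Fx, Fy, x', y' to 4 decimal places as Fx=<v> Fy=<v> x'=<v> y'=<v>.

F_att = 1/2·(g−p) = 1/2·(-4,-5) = (-2.0000,-2.5000)
o1: d²=149 > ρ²=48 → inactive
o2: d²=277 > ρ²=48 → inactive
o3: d²=170 > ρ²=48 → inactive
o4: d²=26 ≤ ρ²=48; F_rep = 14·(-5,-1)/26² = (-0.1036,-0.0207)
F = F_att + ΣF_rep = (-2.1036,-2.5207)
p' = p + 1/5·F = (1.5793,0.4959)

Fx=-2.1036 Fy=-2.5207 x'=1.5793 y'=0.4959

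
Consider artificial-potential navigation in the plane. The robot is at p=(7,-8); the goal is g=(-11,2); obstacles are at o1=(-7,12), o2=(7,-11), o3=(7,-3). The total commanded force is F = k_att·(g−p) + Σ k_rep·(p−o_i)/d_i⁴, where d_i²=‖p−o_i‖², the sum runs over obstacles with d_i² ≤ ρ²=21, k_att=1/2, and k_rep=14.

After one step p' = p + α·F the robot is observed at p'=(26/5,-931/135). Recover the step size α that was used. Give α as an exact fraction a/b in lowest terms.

α = 1/5

F_att = 1/2·(g−p) = 1/2·(-18,10) = (-9.0000,5.0000)
o1: d²=596 > ρ²=21 → inactive
o2: d²=9 ≤ ρ²=21; F_rep = 14·(0,3)/9² = (0.0000,0.5185)
o3: d²=25 > ρ²=21 → inactive
F = F_att + ΣF_rep = (-9.0000,5.5185)
Δp = p'−p = (-1.8000,1.1037); α = Δx/Fx = (-9/5) / (-9) = 1/5
check: Δy/Fy = (149/135) / (149/27) = 1/5 ✓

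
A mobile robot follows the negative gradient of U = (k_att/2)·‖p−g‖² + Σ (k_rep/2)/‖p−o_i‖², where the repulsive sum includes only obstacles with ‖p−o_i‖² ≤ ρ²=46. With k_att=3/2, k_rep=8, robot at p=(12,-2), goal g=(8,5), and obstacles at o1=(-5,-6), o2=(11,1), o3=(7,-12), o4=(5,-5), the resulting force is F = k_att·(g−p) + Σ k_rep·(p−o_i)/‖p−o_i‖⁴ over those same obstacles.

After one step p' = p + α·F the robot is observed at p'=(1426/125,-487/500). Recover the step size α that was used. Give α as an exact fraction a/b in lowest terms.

α = 1/10

F_att = 3/2·(g−p) = 3/2·(-4,7) = (-6.0000,10.5000)
o1: d²=305 > ρ²=46 → inactive
o2: d²=10 ≤ ρ²=46; F_rep = 8·(1,-3)/10² = (0.0800,-0.2400)
o3: d²=125 > ρ²=46 → inactive
o4: d²=58 > ρ²=46 → inactive
F = F_att + ΣF_rep = (-5.9200,10.2600)
Δp = p'−p = (-0.5920,1.0260); α = Δx/Fx = (-74/125) / (-148/25) = 1/10
check: Δy/Fy = (513/500) / (513/50) = 1/10 ✓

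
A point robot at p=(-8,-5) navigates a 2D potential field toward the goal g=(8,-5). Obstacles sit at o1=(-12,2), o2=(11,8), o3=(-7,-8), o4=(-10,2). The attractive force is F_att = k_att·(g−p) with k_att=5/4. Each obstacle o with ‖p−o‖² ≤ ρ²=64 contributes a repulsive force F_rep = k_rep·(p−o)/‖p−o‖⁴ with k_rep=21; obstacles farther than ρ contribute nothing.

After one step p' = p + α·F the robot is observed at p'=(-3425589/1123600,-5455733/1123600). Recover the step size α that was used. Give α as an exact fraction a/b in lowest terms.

α = 1/4

F_att = 5/4·(g−p) = 5/4·(16,0) = (20.0000,0.0000)
o1: d²=65 > ρ²=64 → inactive
o2: d²=530 > ρ²=64 → inactive
o3: d²=10 ≤ ρ²=64; F_rep = 21·(-1,3)/10² = (-0.2100,0.6300)
o4: d²=53 ≤ ρ²=64; F_rep = 21·(2,-7)/53² = (0.0150,-0.0523)
F = F_att + ΣF_rep = (19.8050,0.5777)
Δp = p'−p = (4.9512,0.1444); α = Δx/Fx = (5563211/1123600) / (5563211/280900) = 1/4
check: Δy/Fy = (162267/1123600) / (162267/280900) = 1/4 ✓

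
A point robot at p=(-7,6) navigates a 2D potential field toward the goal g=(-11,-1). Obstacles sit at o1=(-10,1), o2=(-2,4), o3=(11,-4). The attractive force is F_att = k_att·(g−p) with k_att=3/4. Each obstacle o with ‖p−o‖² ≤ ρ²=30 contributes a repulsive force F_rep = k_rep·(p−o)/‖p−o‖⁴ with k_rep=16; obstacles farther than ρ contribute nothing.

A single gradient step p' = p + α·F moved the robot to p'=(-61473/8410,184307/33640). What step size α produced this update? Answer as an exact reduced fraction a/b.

α = 1/10

F_att = 3/4·(g−p) = 3/4·(-4,-7) = (-3.0000,-5.2500)
o1: d²=34 > ρ²=30 → inactive
o2: d²=29 ≤ ρ²=30; F_rep = 16·(-5,2)/29² = (-0.0951,0.0380)
o3: d²=424 > ρ²=30 → inactive
F = F_att + ΣF_rep = (-3.0951,-5.2120)
Δp = p'−p = (-0.3095,-0.5212); α = Δx/Fx = (-2603/8410) / (-2603/841) = 1/10
check: Δy/Fy = (-17533/33640) / (-17533/3364) = 1/10 ✓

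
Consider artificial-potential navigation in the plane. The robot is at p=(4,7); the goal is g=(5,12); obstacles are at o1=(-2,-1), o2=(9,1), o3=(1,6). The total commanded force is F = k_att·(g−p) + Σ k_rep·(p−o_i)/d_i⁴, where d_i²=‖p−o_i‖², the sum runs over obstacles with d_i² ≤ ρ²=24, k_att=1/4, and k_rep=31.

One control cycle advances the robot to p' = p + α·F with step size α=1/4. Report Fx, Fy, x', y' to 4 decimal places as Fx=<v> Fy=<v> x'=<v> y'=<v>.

Fx=1.1800 Fy=1.5600 x'=4.2950 y'=7.3900

F_att = 1/4·(g−p) = 1/4·(1,5) = (0.2500,1.2500)
o1: d²=100 > ρ²=24 → inactive
o2: d²=61 > ρ²=24 → inactive
o3: d²=10 ≤ ρ²=24; F_rep = 31·(3,1)/10² = (0.9300,0.3100)
F = F_att + ΣF_rep = (1.1800,1.5600)
p' = p + 1/4·F = (4.2950,7.3900)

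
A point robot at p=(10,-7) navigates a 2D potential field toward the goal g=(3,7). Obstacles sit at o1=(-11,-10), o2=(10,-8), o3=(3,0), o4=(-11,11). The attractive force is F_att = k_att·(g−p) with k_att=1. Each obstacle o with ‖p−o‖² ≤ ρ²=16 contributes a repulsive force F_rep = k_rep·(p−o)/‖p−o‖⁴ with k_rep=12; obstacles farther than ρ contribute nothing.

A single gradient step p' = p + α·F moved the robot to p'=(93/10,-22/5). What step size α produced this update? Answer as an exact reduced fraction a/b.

F_att = 1·(g−p) = 1·(-7,14) = (-7.0000,14.0000)
o1: d²=450 > ρ²=16 → inactive
o2: d²=1 ≤ ρ²=16; F_rep = 12·(0,1)/1² = (0.0000,12.0000)
o3: d²=98 > ρ²=16 → inactive
o4: d²=765 > ρ²=16 → inactive
F = F_att + ΣF_rep = (-7.0000,26.0000)
Δp = p'−p = (-0.7000,2.6000); α = Δx/Fx = (-7/10) / (-7) = 1/10
check: Δy/Fy = (13/5) / (26) = 1/10 ✓

α = 1/10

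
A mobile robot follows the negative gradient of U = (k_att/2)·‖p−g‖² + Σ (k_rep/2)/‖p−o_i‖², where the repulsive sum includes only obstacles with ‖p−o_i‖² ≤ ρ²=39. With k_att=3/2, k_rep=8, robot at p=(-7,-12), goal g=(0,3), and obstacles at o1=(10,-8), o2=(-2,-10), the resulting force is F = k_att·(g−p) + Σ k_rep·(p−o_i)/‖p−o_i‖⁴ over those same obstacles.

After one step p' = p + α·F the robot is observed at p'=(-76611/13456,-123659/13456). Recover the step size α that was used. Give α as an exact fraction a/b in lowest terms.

F_att = 3/2·(g−p) = 3/2·(7,15) = (10.5000,22.5000)
o1: d²=305 > ρ²=39 → inactive
o2: d²=29 ≤ ρ²=39; F_rep = 8·(-5,-2)/29² = (-0.0476,-0.0190)
F = F_att + ΣF_rep = (10.4524,22.4810)
Δp = p'−p = (1.3066,2.8101); α = Δx/Fx = (17581/13456) / (17581/1682) = 1/8
check: Δy/Fy = (37813/13456) / (37813/1682) = 1/8 ✓

α = 1/8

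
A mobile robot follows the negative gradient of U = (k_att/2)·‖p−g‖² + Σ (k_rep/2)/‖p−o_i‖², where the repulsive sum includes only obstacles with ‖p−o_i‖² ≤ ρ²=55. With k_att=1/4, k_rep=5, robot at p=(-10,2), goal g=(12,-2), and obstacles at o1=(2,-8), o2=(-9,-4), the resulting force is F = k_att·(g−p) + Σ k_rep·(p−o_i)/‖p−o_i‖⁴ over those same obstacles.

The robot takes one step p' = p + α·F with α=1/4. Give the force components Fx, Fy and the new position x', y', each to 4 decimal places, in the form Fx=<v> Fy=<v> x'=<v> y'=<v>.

Fx=5.4963 Fy=-0.9781 x'=-8.6259 y'=1.7555

F_att = 1/4·(g−p) = 1/4·(22,-4) = (5.5000,-1.0000)
o1: d²=244 > ρ²=55 → inactive
o2: d²=37 ≤ ρ²=55; F_rep = 5·(-1,6)/37² = (-0.0037,0.0219)
F = F_att + ΣF_rep = (5.4963,-0.9781)
p' = p + 1/4·F = (-8.6259,1.7555)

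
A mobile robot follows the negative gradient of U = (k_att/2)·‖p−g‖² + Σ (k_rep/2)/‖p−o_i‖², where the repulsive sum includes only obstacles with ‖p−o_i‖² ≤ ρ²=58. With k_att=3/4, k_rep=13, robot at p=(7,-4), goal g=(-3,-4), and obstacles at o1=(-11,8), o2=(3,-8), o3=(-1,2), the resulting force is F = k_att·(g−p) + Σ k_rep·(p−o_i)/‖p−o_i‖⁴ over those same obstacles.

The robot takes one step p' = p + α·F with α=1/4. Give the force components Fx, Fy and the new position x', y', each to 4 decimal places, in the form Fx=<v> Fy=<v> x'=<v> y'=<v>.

Fx=-7.4492 Fy=0.0508 x'=5.1377 y'=-3.9873

F_att = 3/4·(g−p) = 3/4·(-10,0) = (-7.5000,0.0000)
o1: d²=468 > ρ²=58 → inactive
o2: d²=32 ≤ ρ²=58; F_rep = 13·(4,4)/32² = (0.0508,0.0508)
o3: d²=100 > ρ²=58 → inactive
F = F_att + ΣF_rep = (-7.4492,0.0508)
p' = p + 1/4·F = (5.1377,-3.9873)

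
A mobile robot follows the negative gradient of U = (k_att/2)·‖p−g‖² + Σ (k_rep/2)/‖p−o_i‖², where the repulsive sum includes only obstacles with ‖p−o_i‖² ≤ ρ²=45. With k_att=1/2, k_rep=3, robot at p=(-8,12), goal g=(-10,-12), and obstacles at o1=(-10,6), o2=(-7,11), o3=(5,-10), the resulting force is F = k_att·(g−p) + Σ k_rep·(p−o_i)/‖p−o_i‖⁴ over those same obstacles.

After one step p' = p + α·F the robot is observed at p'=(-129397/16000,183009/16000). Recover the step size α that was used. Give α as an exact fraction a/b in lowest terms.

F_att = 1/2·(g−p) = 1/2·(-2,-24) = (-1.0000,-12.0000)
o1: d²=40 ≤ ρ²=45; F_rep = 3·(2,6)/40² = (0.0037,0.0112)
o2: d²=2 ≤ ρ²=45; F_rep = 3·(-1,1)/2² = (-0.7500,0.7500)
o3: d²=653 > ρ²=45 → inactive
F = F_att + ΣF_rep = (-1.7463,-11.2387)
Δp = p'−p = (-0.0873,-0.5619); α = Δx/Fx = (-1397/16000) / (-1397/800) = 1/20
check: Δy/Fy = (-8991/16000) / (-8991/800) = 1/20 ✓

α = 1/20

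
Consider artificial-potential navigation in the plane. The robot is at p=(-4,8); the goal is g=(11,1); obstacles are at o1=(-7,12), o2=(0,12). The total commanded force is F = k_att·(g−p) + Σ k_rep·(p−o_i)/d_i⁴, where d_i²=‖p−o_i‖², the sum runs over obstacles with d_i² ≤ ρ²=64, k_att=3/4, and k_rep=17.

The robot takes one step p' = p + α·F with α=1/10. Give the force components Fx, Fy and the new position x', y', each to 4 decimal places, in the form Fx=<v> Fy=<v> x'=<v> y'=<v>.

F_att = 3/4·(g−p) = 3/4·(15,-7) = (11.2500,-5.2500)
o1: d²=25 ≤ ρ²=64; F_rep = 17·(3,-4)/25² = (0.0816,-0.1088)
o2: d²=32 ≤ ρ²=64; F_rep = 17·(-4,-4)/32² = (-0.0664,-0.0664)
F = F_att + ΣF_rep = (11.2652,-5.4252)
p' = p + 1/10·F = (-2.8735,7.4575)

Fx=11.2652 Fy=-5.4252 x'=-2.8735 y'=7.4575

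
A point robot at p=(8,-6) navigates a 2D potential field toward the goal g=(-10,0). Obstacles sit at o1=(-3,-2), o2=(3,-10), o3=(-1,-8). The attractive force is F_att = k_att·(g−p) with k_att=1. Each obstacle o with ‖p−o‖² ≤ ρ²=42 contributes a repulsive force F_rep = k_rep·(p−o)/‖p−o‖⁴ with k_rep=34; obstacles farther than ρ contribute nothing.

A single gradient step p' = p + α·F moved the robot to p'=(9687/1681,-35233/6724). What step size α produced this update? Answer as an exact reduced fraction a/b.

α = 1/8

F_att = 1·(g−p) = 1·(-18,6) = (-18.0000,6.0000)
o1: d²=137 > ρ²=42 → inactive
o2: d²=41 ≤ ρ²=42; F_rep = 34·(5,4)/41² = (0.1011,0.0809)
o3: d²=85 > ρ²=42 → inactive
F = F_att + ΣF_rep = (-17.8989,6.0809)
Δp = p'−p = (-2.2374,0.7601); α = Δx/Fx = (-3761/1681) / (-30088/1681) = 1/8
check: Δy/Fy = (5111/6724) / (10222/1681) = 1/8 ✓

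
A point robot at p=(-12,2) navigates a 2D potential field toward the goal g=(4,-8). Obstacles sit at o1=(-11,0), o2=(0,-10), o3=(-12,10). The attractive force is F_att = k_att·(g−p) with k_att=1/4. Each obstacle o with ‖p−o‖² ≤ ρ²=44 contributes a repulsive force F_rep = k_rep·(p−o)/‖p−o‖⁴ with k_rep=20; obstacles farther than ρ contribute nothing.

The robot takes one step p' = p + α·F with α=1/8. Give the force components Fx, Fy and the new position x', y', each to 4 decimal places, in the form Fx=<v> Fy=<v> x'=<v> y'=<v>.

Fx=3.2000 Fy=-0.9000 x'=-11.6000 y'=1.8875

F_att = 1/4·(g−p) = 1/4·(16,-10) = (4.0000,-2.5000)
o1: d²=5 ≤ ρ²=44; F_rep = 20·(-1,2)/5² = (-0.8000,1.6000)
o2: d²=288 > ρ²=44 → inactive
o3: d²=64 > ρ²=44 → inactive
F = F_att + ΣF_rep = (3.2000,-0.9000)
p' = p + 1/8·F = (-11.6000,1.8875)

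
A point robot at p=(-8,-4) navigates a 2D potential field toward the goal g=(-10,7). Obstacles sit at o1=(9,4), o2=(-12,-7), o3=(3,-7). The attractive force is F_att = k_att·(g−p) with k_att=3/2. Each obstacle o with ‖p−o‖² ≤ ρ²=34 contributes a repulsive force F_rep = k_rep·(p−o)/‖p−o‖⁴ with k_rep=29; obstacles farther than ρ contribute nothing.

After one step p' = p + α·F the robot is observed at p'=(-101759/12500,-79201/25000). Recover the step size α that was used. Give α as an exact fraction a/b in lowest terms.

F_att = 3/2·(g−p) = 3/2·(-2,11) = (-3.0000,16.5000)
o1: d²=353 > ρ²=34 → inactive
o2: d²=25 ≤ ρ²=34; F_rep = 29·(4,3)/25² = (0.1856,0.1392)
o3: d²=130 > ρ²=34 → inactive
F = F_att + ΣF_rep = (-2.8144,16.6392)
Δp = p'−p = (-0.1407,0.8320); α = Δx/Fx = (-1759/12500) / (-1759/625) = 1/20
check: Δy/Fy = (20799/25000) / (20799/1250) = 1/20 ✓

α = 1/20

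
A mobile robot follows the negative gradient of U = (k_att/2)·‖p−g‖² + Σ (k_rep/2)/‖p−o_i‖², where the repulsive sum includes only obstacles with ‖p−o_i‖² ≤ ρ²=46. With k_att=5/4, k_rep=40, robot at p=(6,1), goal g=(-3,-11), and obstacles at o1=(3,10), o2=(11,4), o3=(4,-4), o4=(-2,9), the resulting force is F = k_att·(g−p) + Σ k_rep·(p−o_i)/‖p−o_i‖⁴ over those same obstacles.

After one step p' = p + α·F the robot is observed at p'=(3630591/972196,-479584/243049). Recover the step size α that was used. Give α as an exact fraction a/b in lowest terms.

α = 1/5

F_att = 5/4·(g−p) = 5/4·(-9,-12) = (-11.2500,-15.0000)
o1: d²=90 > ρ²=46 → inactive
o2: d²=34 ≤ ρ²=46; F_rep = 40·(-5,-3)/34² = (-0.1730,-0.1038)
o3: d²=29 ≤ ρ²=46; F_rep = 40·(2,5)/29² = (0.0951,0.2378)
o4: d²=128 > ρ²=46 → inactive
F = F_att + ΣF_rep = (-11.3279,-14.8660)
Δp = p'−p = (-2.2656,-2.9732); α = Δx/Fx = (-2202585/972196) / (-11012925/972196) = 1/5
check: Δy/Fy = (-722633/243049) / (-3613165/243049) = 1/5 ✓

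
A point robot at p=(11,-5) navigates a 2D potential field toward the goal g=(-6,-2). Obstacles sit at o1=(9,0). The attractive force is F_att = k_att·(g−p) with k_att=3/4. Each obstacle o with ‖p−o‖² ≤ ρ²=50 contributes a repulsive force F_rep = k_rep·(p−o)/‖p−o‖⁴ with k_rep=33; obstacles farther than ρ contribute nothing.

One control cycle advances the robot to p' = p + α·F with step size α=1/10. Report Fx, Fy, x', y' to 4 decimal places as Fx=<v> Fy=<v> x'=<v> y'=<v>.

F_att = 3/4·(g−p) = 3/4·(-17,3) = (-12.7500,2.2500)
o1: d²=29 ≤ ρ²=50; F_rep = 33·(2,-5)/29² = (0.0785,-0.1962)
F = F_att + ΣF_rep = (-12.6715,2.0538)
p' = p + 1/10·F = (9.7328,-4.7946)

Fx=-12.6715 Fy=2.0538 x'=9.7328 y'=-4.7946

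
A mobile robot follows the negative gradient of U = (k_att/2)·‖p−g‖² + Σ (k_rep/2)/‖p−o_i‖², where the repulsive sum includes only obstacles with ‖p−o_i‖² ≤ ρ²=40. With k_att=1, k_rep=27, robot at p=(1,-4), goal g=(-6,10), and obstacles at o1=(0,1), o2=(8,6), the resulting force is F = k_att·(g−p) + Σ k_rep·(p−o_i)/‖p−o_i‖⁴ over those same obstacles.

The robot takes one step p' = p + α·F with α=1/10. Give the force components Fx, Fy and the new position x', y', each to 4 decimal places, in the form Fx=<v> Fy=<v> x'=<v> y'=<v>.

F_att = 1·(g−p) = 1·(-7,14) = (-7.0000,14.0000)
o1: d²=26 ≤ ρ²=40; F_rep = 27·(1,-5)/26² = (0.0399,-0.1997)
o2: d²=149 > ρ²=40 → inactive
F = F_att + ΣF_rep = (-6.9601,13.8003)
p' = p + 1/10·F = (0.3040,-2.6200)

Fx=-6.9601 Fy=13.8003 x'=0.3040 y'=-2.6200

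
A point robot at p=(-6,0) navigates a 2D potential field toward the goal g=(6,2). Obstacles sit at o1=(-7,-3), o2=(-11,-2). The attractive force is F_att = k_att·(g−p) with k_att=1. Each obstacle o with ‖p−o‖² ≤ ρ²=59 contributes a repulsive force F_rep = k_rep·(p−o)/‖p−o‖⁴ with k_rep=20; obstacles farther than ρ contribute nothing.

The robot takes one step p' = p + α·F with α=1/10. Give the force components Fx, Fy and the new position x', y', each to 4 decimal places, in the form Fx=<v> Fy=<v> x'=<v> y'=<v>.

Fx=12.3189 Fy=2.6476 x'=-4.7681 y'=0.2648

F_att = 1·(g−p) = 1·(12,2) = (12.0000,2.0000)
o1: d²=10 ≤ ρ²=59; F_rep = 20·(1,3)/10² = (0.2000,0.6000)
o2: d²=29 ≤ ρ²=59; F_rep = 20·(5,2)/29² = (0.1189,0.0476)
F = F_att + ΣF_rep = (12.3189,2.6476)
p' = p + 1/10·F = (-4.7681,0.2648)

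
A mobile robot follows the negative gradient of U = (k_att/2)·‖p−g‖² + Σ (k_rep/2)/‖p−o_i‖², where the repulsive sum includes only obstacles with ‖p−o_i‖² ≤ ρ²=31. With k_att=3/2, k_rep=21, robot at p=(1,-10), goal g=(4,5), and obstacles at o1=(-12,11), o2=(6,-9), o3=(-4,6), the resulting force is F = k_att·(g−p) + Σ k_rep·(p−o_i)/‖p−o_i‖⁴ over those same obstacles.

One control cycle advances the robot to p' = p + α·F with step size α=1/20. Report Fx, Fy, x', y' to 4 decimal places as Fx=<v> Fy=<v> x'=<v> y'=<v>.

Fx=4.3447 Fy=22.4689 x'=1.2172 y'=-8.8766

F_att = 3/2·(g−p) = 3/2·(3,15) = (4.5000,22.5000)
o1: d²=610 > ρ²=31 → inactive
o2: d²=26 ≤ ρ²=31; F_rep = 21·(-5,-1)/26² = (-0.1553,-0.0311)
o3: d²=281 > ρ²=31 → inactive
F = F_att + ΣF_rep = (4.3447,22.4689)
p' = p + 1/20·F = (1.2172,-8.8766)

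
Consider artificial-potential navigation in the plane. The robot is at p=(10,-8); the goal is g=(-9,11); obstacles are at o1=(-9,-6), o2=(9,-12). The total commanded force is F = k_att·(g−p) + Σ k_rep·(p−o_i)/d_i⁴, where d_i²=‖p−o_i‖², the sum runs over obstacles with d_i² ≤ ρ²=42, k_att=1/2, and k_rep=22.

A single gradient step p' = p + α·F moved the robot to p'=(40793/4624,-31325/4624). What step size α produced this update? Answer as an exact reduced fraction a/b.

α = 1/8

F_att = 1/2·(g−p) = 1/2·(-19,19) = (-9.5000,9.5000)
o1: d²=365 > ρ²=42 → inactive
o2: d²=17 ≤ ρ²=42; F_rep = 22·(1,4)/17² = (0.0761,0.3045)
F = F_att + ΣF_rep = (-9.4239,9.8045)
Δp = p'−p = (-1.1780,1.2256); α = Δx/Fx = (-5447/4624) / (-5447/578) = 1/8
check: Δy/Fy = (5667/4624) / (5667/578) = 1/8 ✓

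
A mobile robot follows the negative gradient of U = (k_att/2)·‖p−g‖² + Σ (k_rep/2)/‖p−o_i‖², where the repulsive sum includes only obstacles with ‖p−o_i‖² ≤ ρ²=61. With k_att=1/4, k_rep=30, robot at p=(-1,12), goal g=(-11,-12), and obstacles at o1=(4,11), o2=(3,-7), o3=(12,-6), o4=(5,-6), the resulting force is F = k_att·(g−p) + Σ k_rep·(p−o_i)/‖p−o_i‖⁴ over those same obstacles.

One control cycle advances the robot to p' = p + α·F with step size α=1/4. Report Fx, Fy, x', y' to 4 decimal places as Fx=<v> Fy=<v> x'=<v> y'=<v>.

Fx=-2.7219 Fy=-5.9556 x'=-1.6805 y'=10.5111

F_att = 1/4·(g−p) = 1/4·(-10,-24) = (-2.5000,-6.0000)
o1: d²=26 ≤ ρ²=61; F_rep = 30·(-5,1)/26² = (-0.2219,0.0444)
o2: d²=377 > ρ²=61 → inactive
o3: d²=493 > ρ²=61 → inactive
o4: d²=360 > ρ²=61 → inactive
F = F_att + ΣF_rep = (-2.7219,-5.9556)
p' = p + 1/4·F = (-1.6805,10.5111)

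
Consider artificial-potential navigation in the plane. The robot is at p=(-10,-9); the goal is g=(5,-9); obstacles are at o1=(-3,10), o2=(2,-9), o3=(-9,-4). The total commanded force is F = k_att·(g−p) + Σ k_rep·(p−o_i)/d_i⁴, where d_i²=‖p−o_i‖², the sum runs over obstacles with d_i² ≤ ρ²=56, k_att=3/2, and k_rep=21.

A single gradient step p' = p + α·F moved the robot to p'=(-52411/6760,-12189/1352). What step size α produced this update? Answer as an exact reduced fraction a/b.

α = 1/10

F_att = 3/2·(g−p) = 3/2·(15,0) = (22.5000,0.0000)
o1: d²=410 > ρ²=56 → inactive
o2: d²=144 > ρ²=56 → inactive
o3: d²=26 ≤ ρ²=56; F_rep = 21·(-1,-5)/26² = (-0.0311,-0.1553)
F = F_att + ΣF_rep = (22.4689,-0.1553)
Δp = p'−p = (2.2469,-0.0155); α = Δx/Fx = (15189/6760) / (15189/676) = 1/10
check: Δy/Fy = (-21/1352) / (-105/676) = 1/10 ✓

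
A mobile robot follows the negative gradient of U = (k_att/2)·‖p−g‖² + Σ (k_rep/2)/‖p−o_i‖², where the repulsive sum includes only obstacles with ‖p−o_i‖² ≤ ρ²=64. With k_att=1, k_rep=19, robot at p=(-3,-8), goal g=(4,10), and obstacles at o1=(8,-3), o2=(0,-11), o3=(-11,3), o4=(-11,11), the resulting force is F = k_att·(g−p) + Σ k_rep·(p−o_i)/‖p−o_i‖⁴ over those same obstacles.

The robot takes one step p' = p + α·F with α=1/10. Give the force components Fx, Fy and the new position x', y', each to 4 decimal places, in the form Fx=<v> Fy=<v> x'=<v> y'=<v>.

F_att = 1·(g−p) = 1·(7,18) = (7.0000,18.0000)
o1: d²=146 > ρ²=64 → inactive
o2: d²=18 ≤ ρ²=64; F_rep = 19·(-3,3)/18² = (-0.1759,0.1759)
o3: d²=185 > ρ²=64 → inactive
o4: d²=425 > ρ²=64 → inactive
F = F_att + ΣF_rep = (6.8241,18.1759)
p' = p + 1/10·F = (-2.3176,-6.1824)

Fx=6.8241 Fy=18.1759 x'=-2.3176 y'=-6.1824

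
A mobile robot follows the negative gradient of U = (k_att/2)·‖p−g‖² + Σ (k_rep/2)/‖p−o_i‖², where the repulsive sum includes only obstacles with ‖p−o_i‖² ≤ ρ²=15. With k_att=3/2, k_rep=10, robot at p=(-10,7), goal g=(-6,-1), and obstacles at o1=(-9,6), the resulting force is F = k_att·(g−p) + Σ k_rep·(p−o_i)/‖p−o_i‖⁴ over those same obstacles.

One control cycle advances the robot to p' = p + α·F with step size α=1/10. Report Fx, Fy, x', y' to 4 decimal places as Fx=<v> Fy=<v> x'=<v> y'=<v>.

Fx=3.5000 Fy=-9.5000 x'=-9.6500 y'=6.0500

F_att = 3/2·(g−p) = 3/2·(4,-8) = (6.0000,-12.0000)
o1: d²=2 ≤ ρ²=15; F_rep = 10·(-1,1)/2² = (-2.5000,2.5000)
F = F_att + ΣF_rep = (3.5000,-9.5000)
p' = p + 1/10·F = (-9.6500,6.0500)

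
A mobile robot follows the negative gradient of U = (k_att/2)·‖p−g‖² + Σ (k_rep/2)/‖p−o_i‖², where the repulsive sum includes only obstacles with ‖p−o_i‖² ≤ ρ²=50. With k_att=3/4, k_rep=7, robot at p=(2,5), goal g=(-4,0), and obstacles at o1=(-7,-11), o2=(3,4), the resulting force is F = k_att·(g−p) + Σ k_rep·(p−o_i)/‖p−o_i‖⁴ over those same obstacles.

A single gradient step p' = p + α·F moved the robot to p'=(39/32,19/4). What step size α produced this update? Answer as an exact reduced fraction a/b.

F_att = 3/4·(g−p) = 3/4·(-6,-5) = (-4.5000,-3.7500)
o1: d²=337 > ρ²=50 → inactive
o2: d²=2 ≤ ρ²=50; F_rep = 7·(-1,1)/2² = (-1.7500,1.7500)
F = F_att + ΣF_rep = (-6.2500,-2.0000)
Δp = p'−p = (-0.7812,-0.2500); α = Δx/Fx = (-25/32) / (-25/4) = 1/8
check: Δy/Fy = (-1/4) / (-2) = 1/8 ✓

α = 1/8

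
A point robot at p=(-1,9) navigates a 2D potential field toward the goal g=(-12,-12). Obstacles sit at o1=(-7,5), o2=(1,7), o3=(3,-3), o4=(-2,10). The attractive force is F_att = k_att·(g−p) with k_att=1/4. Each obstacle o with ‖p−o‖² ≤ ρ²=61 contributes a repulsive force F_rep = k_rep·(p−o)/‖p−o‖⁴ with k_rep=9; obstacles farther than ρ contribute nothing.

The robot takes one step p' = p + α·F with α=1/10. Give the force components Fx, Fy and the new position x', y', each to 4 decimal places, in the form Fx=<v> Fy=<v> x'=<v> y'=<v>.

F_att = 1/4·(g−p) = 1/4·(-11,-21) = (-2.7500,-5.2500)
o1: d²=52 ≤ ρ²=61; F_rep = 9·(6,4)/52² = (0.0200,0.0133)
o2: d²=8 ≤ ρ²=61; F_rep = 9·(-2,2)/8² = (-0.2812,0.2812)
o3: d²=160 > ρ²=61 → inactive
o4: d²=2 ≤ ρ²=61; F_rep = 9·(1,-1)/2² = (2.2500,-2.2500)
F = F_att + ΣF_rep = (-0.7613,-7.2054)
p' = p + 1/10·F = (-1.0761,8.2795)

Fx=-0.7613 Fy=-7.2054 x'=-1.0761 y'=8.2795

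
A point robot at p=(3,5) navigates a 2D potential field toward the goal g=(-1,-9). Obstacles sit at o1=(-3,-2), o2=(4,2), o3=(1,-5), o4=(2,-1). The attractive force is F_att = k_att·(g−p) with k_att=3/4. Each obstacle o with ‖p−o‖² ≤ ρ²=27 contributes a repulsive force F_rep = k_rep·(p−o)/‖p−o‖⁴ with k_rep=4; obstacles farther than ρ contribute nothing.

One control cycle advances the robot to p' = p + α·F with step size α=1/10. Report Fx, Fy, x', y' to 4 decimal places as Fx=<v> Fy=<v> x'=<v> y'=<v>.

Fx=-3.0400 Fy=-10.3800 x'=2.6960 y'=3.9620

F_att = 3/4·(g−p) = 3/4·(-4,-14) = (-3.0000,-10.5000)
o1: d²=85 > ρ²=27 → inactive
o2: d²=10 ≤ ρ²=27; F_rep = 4·(-1,3)/10² = (-0.0400,0.1200)
o3: d²=104 > ρ²=27 → inactive
o4: d²=37 > ρ²=27 → inactive
F = F_att + ΣF_rep = (-3.0400,-10.3800)
p' = p + 1/10·F = (2.6960,3.9620)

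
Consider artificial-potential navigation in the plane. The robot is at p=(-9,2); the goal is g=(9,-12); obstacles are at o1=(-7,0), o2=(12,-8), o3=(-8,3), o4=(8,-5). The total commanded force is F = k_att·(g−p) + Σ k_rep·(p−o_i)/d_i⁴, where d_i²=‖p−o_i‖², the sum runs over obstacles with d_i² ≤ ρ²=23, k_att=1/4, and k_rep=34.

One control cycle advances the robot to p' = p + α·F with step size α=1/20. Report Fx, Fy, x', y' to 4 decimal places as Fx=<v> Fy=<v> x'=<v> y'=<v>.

F_att = 1/4·(g−p) = 1/4·(18,-14) = (4.5000,-3.5000)
o1: d²=8 ≤ ρ²=23; F_rep = 34·(-2,2)/8² = (-1.0625,1.0625)
o2: d²=541 > ρ²=23 → inactive
o3: d²=2 ≤ ρ²=23; F_rep = 34·(-1,-1)/2² = (-8.5000,-8.5000)
o4: d²=338 > ρ²=23 → inactive
F = F_att + ΣF_rep = (-5.0625,-10.9375)
p' = p + 1/20·F = (-9.2531,1.4531)

Fx=-5.0625 Fy=-10.9375 x'=-9.2531 y'=1.4531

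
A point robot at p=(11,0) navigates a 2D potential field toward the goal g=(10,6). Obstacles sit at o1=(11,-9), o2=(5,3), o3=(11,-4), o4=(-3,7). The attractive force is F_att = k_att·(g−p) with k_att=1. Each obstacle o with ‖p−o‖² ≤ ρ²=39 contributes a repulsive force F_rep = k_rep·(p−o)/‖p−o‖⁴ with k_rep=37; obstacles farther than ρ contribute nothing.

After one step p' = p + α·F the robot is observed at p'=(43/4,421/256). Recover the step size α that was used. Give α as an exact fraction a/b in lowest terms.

α = 1/4

F_att = 1·(g−p) = 1·(-1,6) = (-1.0000,6.0000)
o1: d²=81 > ρ²=39 → inactive
o2: d²=45 > ρ²=39 → inactive
o3: d²=16 ≤ ρ²=39; F_rep = 37·(0,4)/16² = (0.0000,0.5781)
o4: d²=245 > ρ²=39 → inactive
F = F_att + ΣF_rep = (-1.0000,6.5781)
Δp = p'−p = (-0.2500,1.6445); α = Δx/Fx = (-1/4) / (-1) = 1/4
check: Δy/Fy = (421/256) / (421/64) = 1/4 ✓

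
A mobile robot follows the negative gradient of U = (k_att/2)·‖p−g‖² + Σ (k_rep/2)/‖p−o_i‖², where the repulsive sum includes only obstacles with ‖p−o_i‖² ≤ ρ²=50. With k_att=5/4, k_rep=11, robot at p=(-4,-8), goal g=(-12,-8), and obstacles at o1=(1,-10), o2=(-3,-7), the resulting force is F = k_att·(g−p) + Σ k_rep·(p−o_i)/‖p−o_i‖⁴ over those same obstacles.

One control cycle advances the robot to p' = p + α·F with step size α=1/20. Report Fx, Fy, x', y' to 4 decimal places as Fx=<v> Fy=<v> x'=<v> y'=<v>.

F_att = 5/4·(g−p) = 5/4·(-8,0) = (-10.0000,0.0000)
o1: d²=29 ≤ ρ²=50; F_rep = 11·(-5,2)/29² = (-0.0654,0.0262)
o2: d²=2 ≤ ρ²=50; F_rep = 11·(-1,-1)/2² = (-2.7500,-2.7500)
F = F_att + ΣF_rep = (-12.8154,-2.7238)
p' = p + 1/20·F = (-4.6408,-8.1362)

Fx=-12.8154 Fy=-2.7238 x'=-4.6408 y'=-8.1362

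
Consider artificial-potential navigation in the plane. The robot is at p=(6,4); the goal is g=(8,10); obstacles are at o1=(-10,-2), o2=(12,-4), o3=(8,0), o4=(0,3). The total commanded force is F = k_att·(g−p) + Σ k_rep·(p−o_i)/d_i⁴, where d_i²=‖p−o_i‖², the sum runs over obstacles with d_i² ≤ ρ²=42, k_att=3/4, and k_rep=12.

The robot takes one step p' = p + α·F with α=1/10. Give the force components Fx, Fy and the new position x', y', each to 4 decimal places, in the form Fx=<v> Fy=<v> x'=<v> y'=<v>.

Fx=1.4926 Fy=4.6288 x'=6.1493 y'=4.4629

F_att = 3/4·(g−p) = 3/4·(2,6) = (1.5000,4.5000)
o1: d²=292 > ρ²=42 → inactive
o2: d²=100 > ρ²=42 → inactive
o3: d²=20 ≤ ρ²=42; F_rep = 12·(-2,4)/20² = (-0.0600,0.1200)
o4: d²=37 ≤ ρ²=42; F_rep = 12·(6,1)/37² = (0.0526,0.0088)
F = F_att + ΣF_rep = (1.4926,4.6288)
p' = p + 1/10·F = (6.1493,4.4629)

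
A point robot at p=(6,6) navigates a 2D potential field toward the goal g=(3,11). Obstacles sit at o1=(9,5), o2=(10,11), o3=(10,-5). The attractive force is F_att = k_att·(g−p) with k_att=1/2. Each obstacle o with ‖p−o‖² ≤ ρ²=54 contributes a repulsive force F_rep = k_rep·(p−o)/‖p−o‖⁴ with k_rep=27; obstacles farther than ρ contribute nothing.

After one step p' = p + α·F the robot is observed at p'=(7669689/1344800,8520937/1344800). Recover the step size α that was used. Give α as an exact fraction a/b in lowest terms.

F_att = 1/2·(g−p) = 1/2·(-3,5) = (-1.5000,2.5000)
o1: d²=10 ≤ ρ²=54; F_rep = 27·(-3,1)/10² = (-0.8100,0.2700)
o2: d²=41 ≤ ρ²=54; F_rep = 27·(-4,-5)/41² = (-0.0642,-0.0803)
o3: d²=137 > ρ²=54 → inactive
F = F_att + ΣF_rep = (-2.3742,2.6897)
Δp = p'−p = (-0.2968,0.3362); α = Δx/Fx = (-399111/1344800) / (-399111/168100) = 1/8
check: Δy/Fy = (452137/1344800) / (452137/168100) = 1/8 ✓

α = 1/8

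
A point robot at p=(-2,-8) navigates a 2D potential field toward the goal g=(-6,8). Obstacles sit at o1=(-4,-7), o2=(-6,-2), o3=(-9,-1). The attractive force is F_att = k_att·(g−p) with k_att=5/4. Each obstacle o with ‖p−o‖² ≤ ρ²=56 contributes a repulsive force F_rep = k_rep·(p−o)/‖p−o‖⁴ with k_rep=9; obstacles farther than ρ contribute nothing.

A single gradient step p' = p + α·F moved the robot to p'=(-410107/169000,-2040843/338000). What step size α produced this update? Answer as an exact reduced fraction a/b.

α = 1/10

F_att = 5/4·(g−p) = 5/4·(-4,16) = (-5.0000,20.0000)
o1: d²=5 ≤ ρ²=56; F_rep = 9·(2,-1)/5² = (0.7200,-0.3600)
o2: d²=52 ≤ ρ²=56; F_rep = 9·(4,-6)/52² = (0.0133,-0.0200)
o3: d²=98 > ρ²=56 → inactive
F = F_att + ΣF_rep = (-4.2667,19.6200)
Δp = p'−p = (-0.4267,1.9620); α = Δx/Fx = (-72107/169000) / (-72107/16900) = 1/10
check: Δy/Fy = (663157/338000) / (663157/33800) = 1/10 ✓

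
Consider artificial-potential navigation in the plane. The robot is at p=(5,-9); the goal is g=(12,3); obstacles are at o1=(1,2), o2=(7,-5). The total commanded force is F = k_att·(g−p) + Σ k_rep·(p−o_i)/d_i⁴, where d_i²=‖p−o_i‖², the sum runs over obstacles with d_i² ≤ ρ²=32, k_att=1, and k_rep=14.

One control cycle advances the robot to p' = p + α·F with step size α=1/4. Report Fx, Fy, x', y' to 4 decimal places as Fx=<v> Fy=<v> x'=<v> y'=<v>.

F_att = 1·(g−p) = 1·(7,12) = (7.0000,12.0000)
o1: d²=137 > ρ²=32 → inactive
o2: d²=20 ≤ ρ²=32; F_rep = 14·(-2,-4)/20² = (-0.0700,-0.1400)
F = F_att + ΣF_rep = (6.9300,11.8600)
p' = p + 1/4·F = (6.7325,-6.0350)

Fx=6.9300 Fy=11.8600 x'=6.7325 y'=-6.0350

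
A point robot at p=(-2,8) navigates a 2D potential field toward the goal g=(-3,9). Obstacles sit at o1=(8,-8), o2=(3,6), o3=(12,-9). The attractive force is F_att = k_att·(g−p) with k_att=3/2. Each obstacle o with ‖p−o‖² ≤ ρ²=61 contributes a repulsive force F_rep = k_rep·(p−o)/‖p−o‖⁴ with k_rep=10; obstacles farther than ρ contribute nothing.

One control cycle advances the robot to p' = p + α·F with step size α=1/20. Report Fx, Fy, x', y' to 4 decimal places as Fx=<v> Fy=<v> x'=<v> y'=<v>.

Fx=-1.5595 Fy=1.5238 x'=-2.0780 y'=8.0762

F_att = 3/2·(g−p) = 3/2·(-1,1) = (-1.5000,1.5000)
o1: d²=356 > ρ²=61 → inactive
o2: d²=29 ≤ ρ²=61; F_rep = 10·(-5,2)/29² = (-0.0595,0.0238)
o3: d²=485 > ρ²=61 → inactive
F = F_att + ΣF_rep = (-1.5595,1.5238)
p' = p + 1/20·F = (-2.0780,8.0762)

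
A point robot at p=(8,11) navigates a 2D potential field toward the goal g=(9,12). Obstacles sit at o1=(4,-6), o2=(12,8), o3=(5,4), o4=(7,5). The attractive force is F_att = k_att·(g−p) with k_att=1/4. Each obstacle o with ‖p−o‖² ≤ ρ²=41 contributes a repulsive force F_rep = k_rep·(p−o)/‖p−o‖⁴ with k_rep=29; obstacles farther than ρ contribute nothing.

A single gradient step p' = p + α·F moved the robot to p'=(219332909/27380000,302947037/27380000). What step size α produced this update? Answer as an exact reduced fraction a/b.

α = 1/8

F_att = 1/4·(g−p) = 1/4·(1,1) = (0.2500,0.2500)
o1: d²=305 > ρ²=41 → inactive
o2: d²=25 ≤ ρ²=41; F_rep = 29·(-4,3)/25² = (-0.1856,0.1392)
o3: d²=58 > ρ²=41 → inactive
o4: d²=37 ≤ ρ²=41; F_rep = 29·(1,6)/37² = (0.0212,0.1271)
F = F_att + ΣF_rep = (0.0856,0.5163)
Δp = p'−p = (0.0107,0.0645); α = Δx/Fx = (292909/27380000) / (292909/3422500) = 1/8
check: Δy/Fy = (1767037/27380000) / (1767037/3422500) = 1/8 ✓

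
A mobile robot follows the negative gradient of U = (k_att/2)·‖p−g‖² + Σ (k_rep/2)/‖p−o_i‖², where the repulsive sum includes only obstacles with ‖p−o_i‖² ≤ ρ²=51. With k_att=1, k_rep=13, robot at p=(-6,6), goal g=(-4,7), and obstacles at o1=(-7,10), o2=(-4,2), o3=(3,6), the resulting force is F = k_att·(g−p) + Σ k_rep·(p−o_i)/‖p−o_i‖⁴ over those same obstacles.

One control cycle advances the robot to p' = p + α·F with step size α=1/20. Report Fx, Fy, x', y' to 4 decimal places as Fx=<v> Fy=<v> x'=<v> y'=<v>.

F_att = 1·(g−p) = 1·(2,1) = (2.0000,1.0000)
o1: d²=17 ≤ ρ²=51; F_rep = 13·(1,-4)/17² = (0.0450,-0.1799)
o2: d²=20 ≤ ρ²=51; F_rep = 13·(-2,4)/20² = (-0.0650,0.1300)
o3: d²=81 > ρ²=51 → inactive
F = F_att + ΣF_rep = (1.9800,0.9501)
p' = p + 1/20·F = (-5.9010,6.0475)

Fx=1.9800 Fy=0.9501 x'=-5.9010 y'=6.0475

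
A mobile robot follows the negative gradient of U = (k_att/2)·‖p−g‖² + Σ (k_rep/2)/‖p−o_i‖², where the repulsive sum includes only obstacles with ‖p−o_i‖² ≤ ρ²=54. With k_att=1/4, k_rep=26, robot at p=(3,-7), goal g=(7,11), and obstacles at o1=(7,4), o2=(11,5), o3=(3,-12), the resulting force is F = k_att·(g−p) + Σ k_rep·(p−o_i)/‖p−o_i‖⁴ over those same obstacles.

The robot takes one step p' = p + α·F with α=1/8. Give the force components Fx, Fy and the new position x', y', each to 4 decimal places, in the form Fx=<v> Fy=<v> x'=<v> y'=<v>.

Fx=1.0000 Fy=4.7080 x'=3.1250 y'=-6.4115

F_att = 1/4·(g−p) = 1/4·(4,18) = (1.0000,4.5000)
o1: d²=137 > ρ²=54 → inactive
o2: d²=208 > ρ²=54 → inactive
o3: d²=25 ≤ ρ²=54; F_rep = 26·(0,5)/25² = (0.0000,0.2080)
F = F_att + ΣF_rep = (1.0000,4.7080)
p' = p + 1/8·F = (3.1250,-6.4115)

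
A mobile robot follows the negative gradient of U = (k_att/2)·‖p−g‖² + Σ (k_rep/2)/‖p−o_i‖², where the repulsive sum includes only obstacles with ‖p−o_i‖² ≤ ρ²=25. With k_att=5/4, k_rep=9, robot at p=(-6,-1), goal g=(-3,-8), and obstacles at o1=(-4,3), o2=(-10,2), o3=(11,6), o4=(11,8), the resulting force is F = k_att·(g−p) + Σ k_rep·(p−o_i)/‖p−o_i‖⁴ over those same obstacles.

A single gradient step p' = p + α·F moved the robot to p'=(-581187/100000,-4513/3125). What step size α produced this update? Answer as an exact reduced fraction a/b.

α = 1/20

F_att = 5/4·(g−p) = 5/4·(3,-7) = (3.7500,-8.7500)
o1: d²=20 ≤ ρ²=25; F_rep = 9·(-2,-4)/20² = (-0.0450,-0.0900)
o2: d²=25 ≤ ρ²=25; F_rep = 9·(4,-3)/25² = (0.0576,-0.0432)
o3: d²=338 > ρ²=25 → inactive
o4: d²=370 > ρ²=25 → inactive
F = F_att + ΣF_rep = (3.7626,-8.8832)
Δp = p'−p = (0.1881,-0.4442); α = Δx/Fx = (18813/100000) / (18813/5000) = 1/20
check: Δy/Fy = (-1388/3125) / (-5552/625) = 1/20 ✓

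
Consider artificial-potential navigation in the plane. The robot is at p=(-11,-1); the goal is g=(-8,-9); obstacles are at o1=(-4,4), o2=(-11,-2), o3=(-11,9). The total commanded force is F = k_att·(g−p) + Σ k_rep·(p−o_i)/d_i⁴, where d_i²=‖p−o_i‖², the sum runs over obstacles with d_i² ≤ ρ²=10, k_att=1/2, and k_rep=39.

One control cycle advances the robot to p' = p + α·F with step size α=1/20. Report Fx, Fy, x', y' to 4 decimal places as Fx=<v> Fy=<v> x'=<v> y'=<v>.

F_att = 1/2·(g−p) = 1/2·(3,-8) = (1.5000,-4.0000)
o1: d²=74 > ρ²=10 → inactive
o2: d²=1 ≤ ρ²=10; F_rep = 39·(0,1)/1² = (0.0000,39.0000)
o3: d²=100 > ρ²=10 → inactive
F = F_att + ΣF_rep = (1.5000,35.0000)
p' = p + 1/20·F = (-10.9250,0.7500)

Fx=1.5000 Fy=35.0000 x'=-10.9250 y'=0.7500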